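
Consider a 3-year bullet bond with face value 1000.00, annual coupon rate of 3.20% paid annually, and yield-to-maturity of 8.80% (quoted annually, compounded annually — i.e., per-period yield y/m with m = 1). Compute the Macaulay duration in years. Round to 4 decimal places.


Coupon per period c = face * coupon_rate / m = 32.000000
Periods per year m = 1; per-period yield y/m = 0.088000
Number of cashflows N = 3
Cashflows (t years, CF_t, discount factor 1/(1+y/m)^(m*t), PV):
  t = 1.0000: CF_t = 32.000000, DF = 0.919118, PV = 29.411765
  t = 2.0000: CF_t = 32.000000, DF = 0.844777, PV = 27.032872
  t = 3.0000: CF_t = 1032.000000, DF = 0.776450, PV = 801.296067
Price P = sum_t PV_t = 857.740704
Macaulay numerator sum_t t * PV_t:
  t * PV_t at t = 1.0000: 29.411765
  t * PV_t at t = 2.0000: 54.065744
  t * PV_t at t = 3.0000: 2403.888202
Macaulay duration D = (sum_t t * PV_t) / P = 2487.365710 / 857.740704 = 2.899904

Answer: Macaulay duration = 2.8999 years


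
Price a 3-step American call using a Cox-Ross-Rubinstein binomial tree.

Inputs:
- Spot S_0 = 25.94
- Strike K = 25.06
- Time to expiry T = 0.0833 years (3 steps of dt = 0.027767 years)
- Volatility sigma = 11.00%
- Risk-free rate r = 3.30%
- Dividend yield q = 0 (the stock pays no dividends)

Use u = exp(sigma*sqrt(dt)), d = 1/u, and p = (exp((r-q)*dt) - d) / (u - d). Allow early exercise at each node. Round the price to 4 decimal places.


Answer: Price = V(0,0) = 1.0047

Derivation:
dt = T/N = 0.027767
u = exp(sigma*sqrt(dt)) = 1.018499; d = 1/u = 0.981837
p = (exp((r-q)*dt) - d) / (u - d) = 0.520423
Discount per step: exp(-r*dt) = 0.999084
Stock lattice S(k, i) with i counting down-moves:
  k=0: S(0,0) = 25.9400
  k=1: S(1,0) = 26.4199; S(1,1) = 25.4689
  k=2: S(2,0) = 26.9086; S(2,1) = 25.9400; S(2,2) = 25.0063
  k=3: S(3,0) = 27.4064; S(3,1) = 26.4199; S(3,2) = 25.4689; S(3,3) = 24.5521
Terminal payoffs V(N, i) = max(S_T - K, 0):
  V(3,0) = 2.346362; V(3,1) = 1.359856; V(3,2) = 0.408860; V(3,3) = 0.000000
Backward induction: V(k, i) = exp(-r*dt) * [p * V(k+1, i) + (1-p) * V(k+1, i+1)]; then take max(V_cont, immediate exercise) for American.
  V(2,0) = exp(-r*dt) * [p*2.346362 + (1-p)*1.359856] = 1.871540; exercise = 1.848589; V(2,0) = max -> 1.871540
  V(2,1) = exp(-r*dt) * [p*1.359856 + (1-p)*0.408860] = 0.902952; exercise = 0.880000; V(2,1) = max -> 0.902952
  V(2,2) = exp(-r*dt) * [p*0.408860 + (1-p)*0.000000] = 0.212585; exercise = 0.000000; V(2,2) = max -> 0.212585
  V(1,0) = exp(-r*dt) * [p*1.871540 + (1-p)*0.902952] = 1.405739; exercise = 1.359856; V(1,0) = max -> 1.405739
  V(1,1) = exp(-r*dt) * [p*0.902952 + (1-p)*0.212585] = 0.571344; exercise = 0.408860; V(1,1) = max -> 0.571344
  V(0,0) = exp(-r*dt) * [p*1.405739 + (1-p)*0.571344] = 1.004661; exercise = 0.880000; V(0,0) = max -> 1.004661


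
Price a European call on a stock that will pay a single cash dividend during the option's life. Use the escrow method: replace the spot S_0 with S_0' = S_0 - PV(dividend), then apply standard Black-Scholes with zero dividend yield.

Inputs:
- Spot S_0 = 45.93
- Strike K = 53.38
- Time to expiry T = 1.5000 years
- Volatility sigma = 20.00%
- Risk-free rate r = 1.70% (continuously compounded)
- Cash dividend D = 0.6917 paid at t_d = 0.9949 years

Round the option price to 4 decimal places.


PV(D) = D * exp(-r * t_d) = 0.6917 * 0.98322893 = 0.68009945
S_0' = S_0 - PV(D) = 45.9300 - 0.68009945 = 45.24990055
d1 = (ln(S_0'/K) + (r + sigma^2/2)*T) / (sigma*sqrt(T)) = -0.44799400
d2 = d1 - sigma*sqrt(T) = -0.69294298
exp(-rT) = 0.97482238
N(d1) = 0.32707876; N(d2) = 0.24417267
C = S_0' * N(d1) - K * exp(-rT) * N(d2) = 45.24990055 * 0.32707876 - 53.3800 * 0.97482238 * 0.24417267 = 2.0945

Answer: Price = 2.0945


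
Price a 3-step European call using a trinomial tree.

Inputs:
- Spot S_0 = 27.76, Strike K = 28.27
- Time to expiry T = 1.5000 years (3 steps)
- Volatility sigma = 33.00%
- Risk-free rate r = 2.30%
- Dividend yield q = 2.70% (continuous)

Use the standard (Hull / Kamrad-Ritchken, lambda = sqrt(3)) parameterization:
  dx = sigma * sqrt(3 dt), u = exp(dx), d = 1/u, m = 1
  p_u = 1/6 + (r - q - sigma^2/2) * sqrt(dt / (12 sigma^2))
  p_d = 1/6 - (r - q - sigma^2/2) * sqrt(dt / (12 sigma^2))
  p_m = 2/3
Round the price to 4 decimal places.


Answer: Price = V(0,0) = 3.6316

Derivation:
dt = T/N = 0.500000; dx = sigma*sqrt(3*dt) = 0.404166
u = exp(dx) = 1.498052; d = 1/u = 0.667533
p_u = 0.130512, p_m = 0.666667, p_d = 0.202821
Discount per step: exp(-r*dt) = 0.988566
Stock lattice S(k, j) with j the centered position index:
  k=0: S(0,+0) = 27.7600
  k=1: S(1,-1) = 18.5307; S(1,+0) = 27.7600; S(1,+1) = 41.5859
  k=2: S(2,-2) = 12.3699; S(2,-1) = 18.5307; S(2,+0) = 27.7600; S(2,+1) = 41.5859; S(2,+2) = 62.2979
  k=3: S(3,-3) = 8.2573; S(3,-2) = 12.3699; S(3,-1) = 18.5307; S(3,+0) = 27.7600; S(3,+1) = 41.5859; S(3,+2) = 62.2979; S(3,+3) = 93.3255
Terminal payoffs V(N, j) = max(S_T - K, 0):
  V(3,-3) = 0.000000; V(3,-2) = 0.000000; V(3,-1) = 0.000000; V(3,+0) = 0.000000; V(3,+1) = 13.315932; V(3,+2) = 34.027902; V(3,+3) = 65.055516
Backward induction: V(k, j) = exp(-r*dt) * [p_u * V(k+1, j+1) + p_m * V(k+1, j) + p_d * V(k+1, j-1)]
  V(2,-2) = exp(-r*dt) * [p_u*0.000000 + p_m*0.000000 + p_d*0.000000] = 0.000000
  V(2,-1) = exp(-r*dt) * [p_u*0.000000 + p_m*0.000000 + p_d*0.000000] = 0.000000
  V(2,+0) = exp(-r*dt) * [p_u*13.315932 + p_m*0.000000 + p_d*0.000000] = 1.718017
  V(2,+1) = exp(-r*dt) * [p_u*34.027902 + p_m*13.315932 + p_d*0.000000] = 13.166052
  V(2,+2) = exp(-r*dt) * [p_u*65.055516 + p_m*34.027902 + p_d*13.315932] = 33.489197
  V(1,-1) = exp(-r*dt) * [p_u*1.718017 + p_m*0.000000 + p_d*0.000000] = 0.221658
  V(1,+0) = exp(-r*dt) * [p_u*13.166052 + p_m*1.718017 + p_d*0.000000] = 2.830928
  V(1,+1) = exp(-r*dt) * [p_u*33.489197 + p_m*13.166052 + p_d*1.718017] = 13.342238
  V(0,+0) = exp(-r*dt) * [p_u*13.342238 + p_m*2.830928 + p_d*0.221658] = 3.631560


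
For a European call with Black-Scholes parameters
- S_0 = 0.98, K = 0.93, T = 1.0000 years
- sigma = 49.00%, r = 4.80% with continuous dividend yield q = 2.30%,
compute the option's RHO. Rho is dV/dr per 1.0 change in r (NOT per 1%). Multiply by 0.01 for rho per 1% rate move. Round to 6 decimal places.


d1 = 0.4028938480; d2 = -0.0871061520
phi(d1) = 0.3678425596; exp(-qT) = 0.9772624838; exp(-rT) = 0.9531337871
N(d2) = 0.4652935677
Rho = K*T*exp(-rT)*N(d2) = 0.9300 * 1.0000 * 0.9531337871 * 0.4652935677 = 0.412443

Answer: Rho = 0.412443


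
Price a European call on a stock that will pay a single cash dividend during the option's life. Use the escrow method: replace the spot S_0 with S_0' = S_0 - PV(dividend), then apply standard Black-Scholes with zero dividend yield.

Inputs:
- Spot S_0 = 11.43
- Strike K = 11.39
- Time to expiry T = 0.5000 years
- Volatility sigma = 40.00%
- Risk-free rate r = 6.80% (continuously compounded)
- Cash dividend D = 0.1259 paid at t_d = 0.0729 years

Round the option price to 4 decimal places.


Answer: Price = 1.4079

Derivation:
PV(D) = D * exp(-r * t_d) = 0.1259 * 0.99505507 = 0.12527743
S_0' = S_0 - PV(D) = 11.4300 - 0.12527743 = 11.30472257
d1 = (ln(S_0'/K) + (r + sigma^2/2)*T) / (sigma*sqrt(T)) = 0.23505922
d2 = d1 - sigma*sqrt(T) = -0.04778349
exp(-rT) = 0.96657150
N(d1) = 0.59291861; N(d2) = 0.48094440
C = S_0' * N(d1) - K * exp(-rT) * N(d2) = 11.30472257 * 0.59291861 - 11.3900 * 0.96657150 * 0.48094440 = 1.4079


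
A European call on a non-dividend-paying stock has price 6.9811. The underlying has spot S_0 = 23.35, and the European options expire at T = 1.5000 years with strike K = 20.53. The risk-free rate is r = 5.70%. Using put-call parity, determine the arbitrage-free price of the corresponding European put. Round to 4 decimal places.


Put-call parity: C - P = S_0 * exp(-qT) - K * exp(-rT).
S_0 * exp(-qT) = 23.3500 * 1.00000000 = 23.35000000
K * exp(-rT) = 20.5300 * 0.91805314 = 18.84763103
P = C - S*exp(-qT) + K*exp(-rT)
P = 6.9811 - 23.35000000 + 18.84763103 = 2.4787

Answer: Put price = 2.4787


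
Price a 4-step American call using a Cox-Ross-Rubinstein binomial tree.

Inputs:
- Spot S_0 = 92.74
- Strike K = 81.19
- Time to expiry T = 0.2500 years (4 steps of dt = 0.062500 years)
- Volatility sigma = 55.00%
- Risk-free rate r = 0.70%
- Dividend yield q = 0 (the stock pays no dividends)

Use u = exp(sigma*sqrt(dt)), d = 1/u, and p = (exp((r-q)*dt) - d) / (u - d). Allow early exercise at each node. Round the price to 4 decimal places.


Answer: Price = V(0,0) = 16.9496

Derivation:
dt = T/N = 0.062500
u = exp(sigma*sqrt(dt)) = 1.147402; d = 1/u = 0.871534
p = (exp((r-q)*dt) - d) / (u - d) = 0.467265
Discount per step: exp(-r*dt) = 0.999563
Stock lattice S(k, i) with i counting down-moves:
  k=0: S(0,0) = 92.7400
  k=1: S(1,0) = 106.4100; S(1,1) = 80.8261
  k=2: S(2,0) = 122.0951; S(2,1) = 92.7400; S(2,2) = 70.4427
  k=3: S(3,0) = 140.0921; S(3,1) = 106.4100; S(3,2) = 80.8261; S(3,3) = 61.3932
  k=4: S(4,0) = 160.7419; S(4,1) = 122.0951; S(4,2) = 92.7400; S(4,3) = 70.4427; S(4,4) = 53.5063
Terminal payoffs V(N, i) = max(S_T - K, 0):
  V(4,0) = 79.551885; V(4,1) = 40.905055; V(4,2) = 11.550000; V(4,3) = 0.000000; V(4,4) = 0.000000
Backward induction: V(k, i) = exp(-r*dt) * [p * V(k+1, i) + (1-p) * V(k+1, i+1)]; then take max(V_cont, immediate exercise) for American.
  V(3,0) = exp(-r*dt) * [p*79.551885 + (1-p)*40.905055] = 58.937587; exercise = 58.902074; V(3,0) = max -> 58.937587
  V(3,1) = exp(-r*dt) * [p*40.905055 + (1-p)*11.550000] = 25.255547; exercise = 25.220034; V(3,1) = max -> 25.255547
  V(3,2) = exp(-r*dt) * [p*11.550000 + (1-p)*0.000000] = 5.394554; exercise = 0.000000; V(3,2) = max -> 5.394554
  V(3,3) = exp(-r*dt) * [p*0.000000 + (1-p)*0.000000] = 0.000000; exercise = 0.000000; V(3,3) = max -> 0.000000
  V(2,0) = exp(-r*dt) * [p*58.937587 + (1-p)*25.255547] = 40.976065; exercise = 40.905055; V(2,0) = max -> 40.976065
  V(2,1) = exp(-r*dt) * [p*25.255547 + (1-p)*5.394554] = 14.668488; exercise = 11.550000; V(2,1) = max -> 14.668488
  V(2,2) = exp(-r*dt) * [p*5.394554 + (1-p)*0.000000] = 2.519585; exercise = 0.000000; V(2,2) = max -> 2.519585
  V(1,0) = exp(-r*dt) * [p*40.976065 + (1-p)*14.668488] = 26.949313; exercise = 25.220034; V(1,0) = max -> 26.949313
  V(1,1) = exp(-r*dt) * [p*14.668488 + (1-p)*2.519585] = 8.192761; exercise = 0.000000; V(1,1) = max -> 8.192761
  V(0,0) = exp(-r*dt) * [p*26.949313 + (1-p)*8.192761] = 16.949630; exercise = 11.550000; V(0,0) = max -> 16.949630


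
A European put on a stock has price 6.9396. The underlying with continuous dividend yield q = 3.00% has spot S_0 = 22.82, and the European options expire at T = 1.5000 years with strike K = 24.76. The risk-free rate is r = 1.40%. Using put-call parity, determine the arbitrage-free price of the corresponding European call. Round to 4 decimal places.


Put-call parity: C - P = S_0 * exp(-qT) - K * exp(-rT).
S_0 * exp(-qT) = 22.8200 * 0.95599748 = 21.81586254
K * exp(-rT) = 24.7600 * 0.97921896 = 24.24546156
C = P + S*exp(-qT) - K*exp(-rT)
C = 6.9396 + 21.81586254 - 24.24546156 = 4.5100

Answer: Call price = 4.5100


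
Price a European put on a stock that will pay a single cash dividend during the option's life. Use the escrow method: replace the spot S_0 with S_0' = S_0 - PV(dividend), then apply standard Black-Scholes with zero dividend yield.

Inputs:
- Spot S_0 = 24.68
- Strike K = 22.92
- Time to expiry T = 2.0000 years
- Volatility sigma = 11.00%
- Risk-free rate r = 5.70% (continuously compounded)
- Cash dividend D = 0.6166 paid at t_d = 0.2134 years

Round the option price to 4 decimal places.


Answer: Price = 0.2618

Derivation:
PV(D) = D * exp(-r * t_d) = 0.6166 * 0.98790988 = 0.60914523
S_0' = S_0 - PV(D) = 24.6800 - 0.60914523 = 24.07085477
d1 = (ln(S_0'/K) + (r + sigma^2/2)*T) / (sigma*sqrt(T)) = 1.12553318
d2 = d1 - sigma*sqrt(T) = 0.96996968
exp(-rT) = 0.89225796
N(-d1) = 0.13018158; N(-d2) = 0.16603080
P = K * exp(-rT) * N(-d2) - S_0' * N(-d1) = 22.9200 * 0.89225796 * 0.16603080 - 24.07085477 * 0.13018158 = 0.2618


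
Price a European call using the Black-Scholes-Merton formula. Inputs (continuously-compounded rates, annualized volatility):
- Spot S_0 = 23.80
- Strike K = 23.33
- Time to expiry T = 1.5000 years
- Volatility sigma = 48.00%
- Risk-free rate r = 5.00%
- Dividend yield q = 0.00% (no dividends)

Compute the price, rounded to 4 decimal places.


d1 = (ln(S/K) + (r - q + 0.5*sigma^2) * T) / (sigma * sqrt(T)) = 0.45544434
d2 = d1 - sigma * sqrt(T) = -0.13243320
exp(-rT) = 0.92774349; exp(-qT) = 1.00000000
C = S_0 * exp(-qT) * N(d1) - K * exp(-rT) * N(d2)
N(d1) = 0.67560520; N(d2) = 0.44732083
C = 23.8000 * 1.00000000 * 0.67560520 - 23.3300 * 0.92774349 * 0.44732083 = 6.3975

Answer: Price = 6.3975


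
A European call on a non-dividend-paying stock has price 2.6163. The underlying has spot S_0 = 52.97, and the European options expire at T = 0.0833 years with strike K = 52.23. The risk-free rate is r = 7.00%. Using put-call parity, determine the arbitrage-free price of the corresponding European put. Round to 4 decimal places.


Put-call parity: C - P = S_0 * exp(-qT) - K * exp(-rT).
S_0 * exp(-qT) = 52.9700 * 1.00000000 = 52.97000000
K * exp(-rT) = 52.2300 * 0.99418597 = 51.92633307
P = C - S*exp(-qT) + K*exp(-rT)
P = 2.6163 - 52.97000000 + 51.92633307 = 1.5726

Answer: Put price = 1.5726


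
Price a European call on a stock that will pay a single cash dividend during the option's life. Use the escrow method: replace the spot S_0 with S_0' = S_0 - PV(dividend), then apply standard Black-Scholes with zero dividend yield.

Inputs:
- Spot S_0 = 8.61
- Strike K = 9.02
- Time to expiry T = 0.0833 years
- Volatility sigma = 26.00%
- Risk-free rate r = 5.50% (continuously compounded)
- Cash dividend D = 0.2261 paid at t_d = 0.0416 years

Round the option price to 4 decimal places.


Answer: Price = 0.0639

Derivation:
PV(D) = D * exp(-r * t_d) = 0.2261 * 0.99771462 = 0.22558327
S_0' = S_0 - PV(D) = 8.6100 - 0.22558327 = 8.38441673
d1 = (ln(S_0'/K) + (r + sigma^2/2)*T) / (sigma*sqrt(T)) = -0.87515999
d2 = d1 - sigma*sqrt(T) = -0.95020051
exp(-rT) = 0.99542898
N(d1) = 0.19074343; N(d2) = 0.17100519
C = S_0' * N(d1) - K * exp(-rT) * N(d2) = 8.38441673 * 0.19074343 - 9.0200 * 0.99542898 * 0.17100519 = 0.0639


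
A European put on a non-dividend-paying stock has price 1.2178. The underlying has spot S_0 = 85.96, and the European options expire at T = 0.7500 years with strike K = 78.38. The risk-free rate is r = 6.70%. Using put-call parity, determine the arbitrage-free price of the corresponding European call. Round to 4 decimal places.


Answer: Call price = 12.6391

Derivation:
Put-call parity: C - P = S_0 * exp(-qT) - K * exp(-rT).
S_0 * exp(-qT) = 85.9600 * 1.00000000 = 85.96000000
K * exp(-rT) = 78.3800 * 0.95099165 = 74.53872528
C = P + S*exp(-qT) - K*exp(-rT)
C = 1.2178 + 85.96000000 - 74.53872528 = 12.6391


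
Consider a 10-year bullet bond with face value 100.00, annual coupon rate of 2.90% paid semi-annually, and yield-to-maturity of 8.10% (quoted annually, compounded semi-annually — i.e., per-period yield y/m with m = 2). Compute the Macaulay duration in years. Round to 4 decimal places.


Coupon per period c = face * coupon_rate / m = 1.450000
Periods per year m = 2; per-period yield y/m = 0.040500
Number of cashflows N = 20
Cashflows (t years, CF_t, discount factor 1/(1+y/m)^(m*t), PV):
  t = 0.5000: CF_t = 1.450000, DF = 0.961076, PV = 1.393561
  t = 1.0000: CF_t = 1.450000, DF = 0.923668, PV = 1.339318
  t = 1.5000: CF_t = 1.450000, DF = 0.887715, PV = 1.287187
  t = 2.0000: CF_t = 1.450000, DF = 0.853162, PV = 1.237085
  t = 2.5000: CF_t = 1.450000, DF = 0.819954, PV = 1.188934
  t = 3.0000: CF_t = 1.450000, DF = 0.788039, PV = 1.142656
  t = 3.5000: CF_t = 1.450000, DF = 0.757365, PV = 1.098180
  t = 4.0000: CF_t = 1.450000, DF = 0.727886, PV = 1.055435
  t = 4.5000: CF_t = 1.450000, DF = 0.699554, PV = 1.014353
  t = 5.0000: CF_t = 1.450000, DF = 0.672325, PV = 0.974871
  t = 5.5000: CF_t = 1.450000, DF = 0.646156, PV = 0.936926
  t = 6.0000: CF_t = 1.450000, DF = 0.621005, PV = 0.900457
  t = 6.5000: CF_t = 1.450000, DF = 0.596833, PV = 0.865408
  t = 7.0000: CF_t = 1.450000, DF = 0.573602, PV = 0.831723
  t = 7.5000: CF_t = 1.450000, DF = 0.551276, PV = 0.799350
  t = 8.0000: CF_t = 1.450000, DF = 0.529818, PV = 0.768236
  t = 8.5000: CF_t = 1.450000, DF = 0.509196, PV = 0.738333
  t = 9.0000: CF_t = 1.450000, DF = 0.489376, PV = 0.709595
  t = 9.5000: CF_t = 1.450000, DF = 0.470328, PV = 0.681975
  t = 10.0000: CF_t = 101.450000, DF = 0.452021, PV = 45.857498
Price P = sum_t PV_t = 64.821081
Macaulay numerator sum_t t * PV_t:
  t * PV_t at t = 0.5000: 0.696780
  t * PV_t at t = 1.0000: 1.339318
  t * PV_t at t = 1.5000: 1.930781
  t * PV_t at t = 2.0000: 2.474171
  t * PV_t at t = 2.5000: 2.972334
  t * PV_t at t = 3.0000: 3.427968
  t * PV_t at t = 3.5000: 3.843629
  t * PV_t at t = 4.0000: 4.221738
  t * PV_t at t = 4.5000: 4.564590
  t * PV_t at t = 5.0000: 4.874355
  t * PV_t at t = 5.5000: 5.153090
  t * PV_t at t = 6.0000: 5.402742
  t * PV_t at t = 6.5000: 5.625152
  t * PV_t at t = 7.0000: 5.822062
  t * PV_t at t = 7.5000: 5.995122
  t * PV_t at t = 8.0000: 6.145888
  t * PV_t at t = 8.5000: 6.275835
  t * PV_t at t = 9.0000: 6.386354
  t * PV_t at t = 9.5000: 6.478762
  t * PV_t at t = 10.0000: 458.574985
Macaulay duration D = (sum_t t * PV_t) / P = 542.205656 / 64.821081 = 8.364650

Answer: Macaulay duration = 8.3647 years


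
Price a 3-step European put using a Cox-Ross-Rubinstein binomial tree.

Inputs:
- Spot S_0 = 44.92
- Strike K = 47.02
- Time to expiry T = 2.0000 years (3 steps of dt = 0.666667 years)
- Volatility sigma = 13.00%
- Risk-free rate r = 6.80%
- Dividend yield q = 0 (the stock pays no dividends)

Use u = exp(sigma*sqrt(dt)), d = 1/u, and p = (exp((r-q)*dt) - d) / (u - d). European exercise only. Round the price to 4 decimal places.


Answer: Price = V(0,0) = 1.5089

Derivation:
dt = T/N = 0.666667
u = exp(sigma*sqrt(dt)) = 1.111983; d = 1/u = 0.899295
p = (exp((r-q)*dt) - d) / (u - d) = 0.691539
Discount per step: exp(-r*dt) = 0.955679
Stock lattice S(k, i) with i counting down-moves:
  k=0: S(0,0) = 44.9200
  k=1: S(1,0) = 49.9503; S(1,1) = 40.3963
  k=2: S(2,0) = 55.5438; S(2,1) = 44.9200; S(2,2) = 36.3282
  k=3: S(3,0) = 61.7638; S(3,1) = 49.9503; S(3,2) = 40.3963; S(3,3) = 32.6697
Terminal payoffs V(N, i) = max(K - S_T, 0):
  V(3,0) = 0.000000; V(3,1) = 0.000000; V(3,2) = 6.623685; V(3,3) = 14.350254
Backward induction: V(k, i) = exp(-r*dt) * [p * V(k+1, i) + (1-p) * V(k+1, i+1)].
  V(2,0) = exp(-r*dt) * [p*0.000000 + (1-p)*0.000000] = 0.000000
  V(2,1) = exp(-r*dt) * [p*0.000000 + (1-p)*6.623685] = 1.952596
  V(2,2) = exp(-r*dt) * [p*6.623685 + (1-p)*14.350254] = 8.607831
  V(1,0) = exp(-r*dt) * [p*0.000000 + (1-p)*1.952596] = 0.575606
  V(1,1) = exp(-r*dt) * [p*1.952596 + (1-p)*8.607831] = 3.827951
  V(0,0) = exp(-r*dt) * [p*0.575606 + (1-p)*3.827951] = 1.508853


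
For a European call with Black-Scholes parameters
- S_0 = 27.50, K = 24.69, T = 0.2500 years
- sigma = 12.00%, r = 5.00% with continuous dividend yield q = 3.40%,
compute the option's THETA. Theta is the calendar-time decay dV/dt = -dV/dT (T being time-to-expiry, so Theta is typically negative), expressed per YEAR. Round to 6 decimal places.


Answer: Theta = -0.495928

Derivation:
d1 = 1.8931283553; d2 = 1.8331283553
phi(d1) = 0.0664765505; exp(-qT) = 0.9915360229; exp(-rT) = 0.9875778005
Theta = -S*exp(-qT)*phi(d1)*sigma/(2*sqrt(T)) - r*K*exp(-rT)*N(d2) + q*S*exp(-qT)*N(d1)
N(d1) = 0.9708295989; N(d2) = 0.9666082574; sqrt(T) = 0.5000000000
Term 1 = -27.5000 * 0.9915360229 * 0.0664765505 * 0.1200 / (2 * 0.5000000000) = -0.2175158518
Term 2 = -0.0500 * 24.6900 * 0.9875778005 * 0.9666082574 = -1.1784547577
Term 3 = 0.0340 * 27.5000 * 0.9915360229 * 0.9708295989 = 0.9000427056
Theta = -0.2175158518 + (-1.1784547577) + (0.9000427056) = -0.495928


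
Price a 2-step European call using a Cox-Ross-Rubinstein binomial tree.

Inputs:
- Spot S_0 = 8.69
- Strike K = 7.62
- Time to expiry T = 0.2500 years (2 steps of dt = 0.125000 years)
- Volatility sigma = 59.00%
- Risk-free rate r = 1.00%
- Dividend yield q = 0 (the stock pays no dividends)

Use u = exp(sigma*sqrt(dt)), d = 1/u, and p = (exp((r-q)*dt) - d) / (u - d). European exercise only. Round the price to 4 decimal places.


Answer: Price = V(0,0) = 1.6585

Derivation:
dt = T/N = 0.125000
u = exp(sigma*sqrt(dt)) = 1.231948; d = 1/u = 0.811723
p = (exp((r-q)*dt) - d) / (u - d) = 0.451016
Discount per step: exp(-r*dt) = 0.998751
Stock lattice S(k, i) with i counting down-moves:
  k=0: S(0,0) = 8.6900
  k=1: S(1,0) = 10.7056; S(1,1) = 7.0539
  k=2: S(2,0) = 13.1888; S(2,1) = 8.6900; S(2,2) = 5.7258
Terminal payoffs V(N, i) = max(S_T - K, 0):
  V(2,0) = 5.568773; V(2,1) = 1.070000; V(2,2) = 0.000000
Backward induction: V(k, i) = exp(-r*dt) * [p * V(k+1, i) + (1-p) * V(k+1, i+1)].
  V(1,0) = exp(-r*dt) * [p*5.568773 + (1-p)*1.070000] = 3.095145
  V(1,1) = exp(-r*dt) * [p*1.070000 + (1-p)*0.000000] = 0.481984
  V(0,0) = exp(-r*dt) * [p*3.095145 + (1-p)*0.481984] = 1.658486


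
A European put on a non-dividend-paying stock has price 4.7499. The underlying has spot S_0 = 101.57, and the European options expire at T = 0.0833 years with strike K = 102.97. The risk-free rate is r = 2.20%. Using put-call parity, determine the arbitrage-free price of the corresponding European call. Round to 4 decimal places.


Answer: Call price = 3.5384

Derivation:
Put-call parity: C - P = S_0 * exp(-qT) - K * exp(-rT).
S_0 * exp(-qT) = 101.5700 * 1.00000000 = 101.57000000
K * exp(-rT) = 102.9700 * 0.99816908 = 102.78146998
C = P + S*exp(-qT) - K*exp(-rT)
C = 4.7499 + 101.57000000 - 102.78146998 = 3.5384


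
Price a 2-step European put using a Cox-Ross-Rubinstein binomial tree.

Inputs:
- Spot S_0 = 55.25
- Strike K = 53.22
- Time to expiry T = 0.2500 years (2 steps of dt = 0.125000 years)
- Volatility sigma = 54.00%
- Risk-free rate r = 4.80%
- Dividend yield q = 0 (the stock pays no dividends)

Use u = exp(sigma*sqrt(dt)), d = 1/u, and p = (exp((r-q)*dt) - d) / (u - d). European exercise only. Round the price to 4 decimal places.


dt = T/N = 0.125000
u = exp(sigma*sqrt(dt)) = 1.210361; d = 1/u = 0.826200
p = (exp((r-q)*dt) - d) / (u - d) = 0.468080
Discount per step: exp(-r*dt) = 0.994018
Stock lattice S(k, i) with i counting down-moves:
  k=0: S(0,0) = 55.2500
  k=1: S(1,0) = 66.8725; S(1,1) = 45.6475
  k=2: S(2,0) = 80.9398; S(2,1) = 55.2500; S(2,2) = 37.7140
Terminal payoffs V(N, i) = max(K - S_T, 0):
  V(2,0) = 0.000000; V(2,1) = 0.000000; V(2,2) = 15.506026
Backward induction: V(k, i) = exp(-r*dt) * [p * V(k+1, i) + (1-p) * V(k+1, i+1)].
  V(1,0) = exp(-r*dt) * [p*0.000000 + (1-p)*0.000000] = 0.000000
  V(1,1) = exp(-r*dt) * [p*0.000000 + (1-p)*15.506026] = 8.198624
  V(0,0) = exp(-r*dt) * [p*0.000000 + (1-p)*8.198624] = 4.334923

Answer: Price = V(0,0) = 4.3349


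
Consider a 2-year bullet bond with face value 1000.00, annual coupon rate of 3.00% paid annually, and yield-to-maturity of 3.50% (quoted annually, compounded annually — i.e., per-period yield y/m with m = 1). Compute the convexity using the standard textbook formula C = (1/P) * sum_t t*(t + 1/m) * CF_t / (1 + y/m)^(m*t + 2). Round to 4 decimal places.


Answer: Convexity = 5.4918

Derivation:
Coupon per period c = face * coupon_rate / m = 30.000000
Periods per year m = 1; per-period yield y/m = 0.035000
Number of cashflows N = 2
Cashflows (t years, CF_t, discount factor 1/(1+y/m)^(m*t), PV):
  t = 1.0000: CF_t = 30.000000, DF = 0.966184, PV = 28.985507
  t = 2.0000: CF_t = 1030.000000, DF = 0.933511, PV = 961.516021
Price P = sum_t PV_t = 990.501529
Convexity numerator sum_t t*(t + 1/m) * CF_t / (1+y/m)^(m*t + 2):
  t = 1.0000: term = 54.116562
  t = 2.0000: term = 5385.512967
Convexity = (1/P) * sum = 5439.629530 / 990.501529 = 5.491793


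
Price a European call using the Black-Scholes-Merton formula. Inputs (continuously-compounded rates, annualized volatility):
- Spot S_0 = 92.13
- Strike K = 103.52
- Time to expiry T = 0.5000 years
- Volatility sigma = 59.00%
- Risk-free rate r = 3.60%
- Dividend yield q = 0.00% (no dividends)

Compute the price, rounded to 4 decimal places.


Answer: Price = 11.6780

Derivation:
d1 = (ln(S/K) + (r - q + 0.5*sigma^2) * T) / (sigma * sqrt(T)) = -0.02765916
d2 = d1 - sigma * sqrt(T) = -0.44485216
exp(-rT) = 0.98216103; exp(-qT) = 1.00000000
C = S_0 * exp(-qT) * N(d1) - K * exp(-rT) * N(d2)
N(d1) = 0.48896700; N(d2) = 0.32821330
C = 92.1300 * 1.00000000 * 0.48896700 - 103.5200 * 0.98216103 * 0.32821330 = 11.6780


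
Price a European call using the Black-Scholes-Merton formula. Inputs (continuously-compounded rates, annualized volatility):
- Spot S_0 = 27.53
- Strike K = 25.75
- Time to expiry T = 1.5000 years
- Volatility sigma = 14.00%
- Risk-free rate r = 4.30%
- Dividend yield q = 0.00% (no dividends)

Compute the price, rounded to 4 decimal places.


d1 = (ln(S/K) + (r - q + 0.5*sigma^2) * T) / (sigma * sqrt(T)) = 0.85173244
d2 = d1 - sigma * sqrt(T) = 0.68026816
exp(-rT) = 0.93753611; exp(-qT) = 1.00000000
C = S_0 * exp(-qT) * N(d1) - K * exp(-rT) * N(d2)
N(d1) = 0.80281870; N(d2) = 0.75183266
C = 27.5300 * 1.00000000 * 0.80281870 - 25.7500 * 0.93753611 * 0.75183266 = 3.9512

Answer: Price = 3.9512


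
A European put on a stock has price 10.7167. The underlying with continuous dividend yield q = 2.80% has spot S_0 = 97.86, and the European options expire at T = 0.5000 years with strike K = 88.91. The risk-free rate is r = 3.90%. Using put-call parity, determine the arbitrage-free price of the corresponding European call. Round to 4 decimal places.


Answer: Call price = 20.0232

Derivation:
Put-call parity: C - P = S_0 * exp(-qT) - K * exp(-rT).
S_0 * exp(-qT) = 97.8600 * 0.98609754 = 96.49950568
K * exp(-rT) = 88.9100 * 0.98068890 = 87.19304967
C = P + S*exp(-qT) - K*exp(-rT)
C = 10.7167 + 96.49950568 - 87.19304967 = 20.0232


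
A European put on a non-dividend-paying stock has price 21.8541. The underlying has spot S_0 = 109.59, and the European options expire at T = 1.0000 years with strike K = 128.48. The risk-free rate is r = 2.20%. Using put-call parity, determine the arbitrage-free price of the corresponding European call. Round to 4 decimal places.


Put-call parity: C - P = S_0 * exp(-qT) - K * exp(-rT).
S_0 * exp(-qT) = 109.5900 * 1.00000000 = 109.59000000
K * exp(-rT) = 128.4800 * 0.97824024 = 125.68430540
C = P + S*exp(-qT) - K*exp(-rT)
C = 21.8541 + 109.59000000 - 125.68430540 = 5.7598

Answer: Call price = 5.7598


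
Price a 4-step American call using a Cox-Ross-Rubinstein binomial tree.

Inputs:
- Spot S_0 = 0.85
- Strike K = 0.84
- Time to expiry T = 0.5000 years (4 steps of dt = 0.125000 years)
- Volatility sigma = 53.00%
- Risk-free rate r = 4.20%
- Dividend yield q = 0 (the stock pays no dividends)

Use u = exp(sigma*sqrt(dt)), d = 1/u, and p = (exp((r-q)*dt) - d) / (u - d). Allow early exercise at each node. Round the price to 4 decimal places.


Answer: Price = V(0,0) = 0.1328

Derivation:
dt = T/N = 0.125000
u = exp(sigma*sqrt(dt)) = 1.206089; d = 1/u = 0.829126
p = (exp((r-q)*dt) - d) / (u - d) = 0.467254
Discount per step: exp(-r*dt) = 0.994764
Stock lattice S(k, i) with i counting down-moves:
  k=0: S(0,0) = 0.8500
  k=1: S(1,0) = 1.0252; S(1,1) = 0.7048
  k=2: S(2,0) = 1.2365; S(2,1) = 0.8500; S(2,2) = 0.5843
  k=3: S(3,0) = 1.4913; S(3,1) = 1.0252; S(3,2) = 0.7048; S(3,3) = 0.4845
  k=4: S(4,0) = 1.7986; S(4,1) = 1.2365; S(4,2) = 0.8500; S(4,3) = 0.5843; S(4,4) = 0.4017
Terminal payoffs V(N, i) = max(S_T - K, 0):
  V(4,0) = 0.958610; V(4,1) = 0.396454; V(4,2) = 0.010000; V(4,3) = 0.000000; V(4,4) = 0.000000
Backward induction: V(k, i) = exp(-r*dt) * [p * V(k+1, i) + (1-p) * V(k+1, i+1)]; then take max(V_cont, immediate exercise) for American.
  V(3,0) = exp(-r*dt) * [p*0.958610 + (1-p)*0.396454] = 0.655673; exercise = 0.651274; V(3,0) = max -> 0.655673
  V(3,1) = exp(-r*dt) * [p*0.396454 + (1-p)*0.010000] = 0.189575; exercise = 0.185176; V(3,1) = max -> 0.189575
  V(3,2) = exp(-r*dt) * [p*0.010000 + (1-p)*0.000000] = 0.004648; exercise = 0.000000; V(3,2) = max -> 0.004648
  V(3,3) = exp(-r*dt) * [p*0.000000 + (1-p)*0.000000] = 0.000000; exercise = 0.000000; V(3,3) = max -> 0.000000
  V(2,0) = exp(-r*dt) * [p*0.655673 + (1-p)*0.189575] = 0.405228; exercise = 0.396454; V(2,0) = max -> 0.405228
  V(2,1) = exp(-r*dt) * [p*0.189575 + (1-p)*0.004648] = 0.090579; exercise = 0.010000; V(2,1) = max -> 0.090579
  V(2,2) = exp(-r*dt) * [p*0.004648 + (1-p)*0.000000] = 0.002160; exercise = 0.000000; V(2,2) = max -> 0.002160
  V(1,0) = exp(-r*dt) * [p*0.405228 + (1-p)*0.090579] = 0.236356; exercise = 0.185176; V(1,0) = max -> 0.236356
  V(1,1) = exp(-r*dt) * [p*0.090579 + (1-p)*0.002160] = 0.043247; exercise = 0.000000; V(1,1) = max -> 0.043247
  V(0,0) = exp(-r*dt) * [p*0.236356 + (1-p)*0.043247] = 0.132779; exercise = 0.010000; V(0,0) = max -> 0.132779


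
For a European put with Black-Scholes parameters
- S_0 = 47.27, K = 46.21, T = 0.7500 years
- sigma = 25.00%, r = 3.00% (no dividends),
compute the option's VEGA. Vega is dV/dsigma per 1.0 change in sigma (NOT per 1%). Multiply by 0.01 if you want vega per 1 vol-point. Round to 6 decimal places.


d1 = 0.3169289013; d2 = 0.1004225503
phi(d1) = 0.3794014129; exp(-qT) = 1.0000000000; exp(-rT) = 0.9777512372
Vega = S * exp(-qT) * phi(d1) * sqrt(T) = 47.2700 * 1.0000000000 * 0.3794014129 * 0.8660254038 = 15.531564

Answer: Vega = 15.531564


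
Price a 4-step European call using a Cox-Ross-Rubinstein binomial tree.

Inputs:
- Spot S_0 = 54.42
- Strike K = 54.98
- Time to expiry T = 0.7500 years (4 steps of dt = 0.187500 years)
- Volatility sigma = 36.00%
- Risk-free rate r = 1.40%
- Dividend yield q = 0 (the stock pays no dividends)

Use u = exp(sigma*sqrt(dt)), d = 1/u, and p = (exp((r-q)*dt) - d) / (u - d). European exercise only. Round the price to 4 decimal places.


dt = T/N = 0.187500
u = exp(sigma*sqrt(dt)) = 1.168691; d = 1/u = 0.855658
p = (exp((r-q)*dt) - d) / (u - d) = 0.469504
Discount per step: exp(-r*dt) = 0.997378
Stock lattice S(k, i) with i counting down-moves:
  k=0: S(0,0) = 54.4200
  k=1: S(1,0) = 63.6002; S(1,1) = 46.5649
  k=2: S(2,0) = 74.3290; S(2,1) = 54.4200; S(2,2) = 39.8436
  k=3: S(3,0) = 86.8676; S(3,1) = 63.6002; S(3,2) = 46.5649; S(3,3) = 34.0925
  k=4: S(4,0) = 101.5214; S(4,1) = 74.3290; S(4,2) = 54.4200; S(4,3) = 39.8436; S(4,4) = 29.1715
Terminal payoffs V(N, i) = max(S_T - K, 0):
  V(4,0) = 46.541442; V(4,1) = 19.348977; V(4,2) = 0.000000; V(4,3) = 0.000000; V(4,4) = 0.000000
Backward induction: V(k, i) = exp(-r*dt) * [p * V(k+1, i) + (1-p) * V(k+1, i+1)].
  V(3,0) = exp(-r*dt) * [p*46.541442 + (1-p)*19.348977] = 32.031762
  V(3,1) = exp(-r*dt) * [p*19.348977 + (1-p)*0.000000] = 9.060612
  V(3,2) = exp(-r*dt) * [p*0.000000 + (1-p)*0.000000] = 0.000000
  V(3,3) = exp(-r*dt) * [p*0.000000 + (1-p)*0.000000] = 0.000000
  V(2,0) = exp(-r*dt) * [p*32.031762 + (1-p)*9.060612] = 19.793639
  V(2,1) = exp(-r*dt) * [p*9.060612 + (1-p)*0.000000] = 4.242844
  V(2,2) = exp(-r*dt) * [p*0.000000 + (1-p)*0.000000] = 0.000000
  V(1,0) = exp(-r*dt) * [p*19.793639 + (1-p)*4.242844] = 11.513746
  V(1,1) = exp(-r*dt) * [p*4.242844 + (1-p)*0.000000] = 1.986811
  V(0,0) = exp(-r*dt) * [p*11.513746 + (1-p)*1.986811] = 6.442813

Answer: Price = V(0,0) = 6.4428


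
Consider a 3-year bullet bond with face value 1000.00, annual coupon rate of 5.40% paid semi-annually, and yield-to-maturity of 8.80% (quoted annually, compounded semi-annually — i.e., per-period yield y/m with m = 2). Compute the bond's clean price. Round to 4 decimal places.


Answer: Price = 912.0325

Derivation:
Coupon per period c = face * coupon_rate / m = 27.000000
Periods per year m = 2; per-period yield y/m = 0.044000
Number of cashflows N = 6
Cashflows (t years, CF_t, discount factor 1/(1+y/m)^(m*t), PV):
  t = 0.5000: CF_t = 27.000000, DF = 0.957854, PV = 25.862069
  t = 1.0000: CF_t = 27.000000, DF = 0.917485, PV = 24.772097
  t = 1.5000: CF_t = 27.000000, DF = 0.878817, PV = 23.728062
  t = 2.0000: CF_t = 27.000000, DF = 0.841779, PV = 22.728029
  t = 2.5000: CF_t = 27.000000, DF = 0.806302, PV = 21.770142
  t = 3.0000: CF_t = 1027.000000, DF = 0.772320, PV = 793.172141
Price P = sum_t PV_t = 912.032539


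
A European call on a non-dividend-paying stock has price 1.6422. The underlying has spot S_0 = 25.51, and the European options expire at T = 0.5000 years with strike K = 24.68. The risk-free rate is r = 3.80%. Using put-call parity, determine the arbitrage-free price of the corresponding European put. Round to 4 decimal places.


Answer: Put price = 0.3477

Derivation:
Put-call parity: C - P = S_0 * exp(-qT) - K * exp(-rT).
S_0 * exp(-qT) = 25.5100 * 1.00000000 = 25.51000000
K * exp(-rT) = 24.6800 * 0.98117936 = 24.21550666
P = C - S*exp(-qT) + K*exp(-rT)
P = 1.6422 - 25.51000000 + 24.21550666 = 0.3477


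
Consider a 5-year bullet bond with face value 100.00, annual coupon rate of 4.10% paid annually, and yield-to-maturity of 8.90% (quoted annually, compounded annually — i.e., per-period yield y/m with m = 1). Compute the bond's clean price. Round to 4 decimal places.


Answer: Price = 81.2811

Derivation:
Coupon per period c = face * coupon_rate / m = 4.100000
Periods per year m = 1; per-period yield y/m = 0.089000
Number of cashflows N = 5
Cashflows (t years, CF_t, discount factor 1/(1+y/m)^(m*t), PV):
  t = 1.0000: CF_t = 4.100000, DF = 0.918274, PV = 3.764922
  t = 2.0000: CF_t = 4.100000, DF = 0.843226, PV = 3.457229
  t = 3.0000: CF_t = 4.100000, DF = 0.774313, PV = 3.174682
  t = 4.0000: CF_t = 4.100000, DF = 0.711031, PV = 2.915227
  t = 5.0000: CF_t = 104.100000, DF = 0.652921, PV = 67.969070
Price P = sum_t PV_t = 81.281130


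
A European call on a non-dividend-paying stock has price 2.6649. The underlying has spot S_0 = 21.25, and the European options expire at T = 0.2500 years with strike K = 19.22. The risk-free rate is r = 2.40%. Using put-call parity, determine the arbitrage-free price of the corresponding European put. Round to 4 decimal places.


Put-call parity: C - P = S_0 * exp(-qT) - K * exp(-rT).
S_0 * exp(-qT) = 21.2500 * 1.00000000 = 21.25000000
K * exp(-rT) = 19.2200 * 0.99401796 = 19.10502527
P = C - S*exp(-qT) + K*exp(-rT)
P = 2.6649 - 21.25000000 + 19.10502527 = 0.5199

Answer: Put price = 0.5199


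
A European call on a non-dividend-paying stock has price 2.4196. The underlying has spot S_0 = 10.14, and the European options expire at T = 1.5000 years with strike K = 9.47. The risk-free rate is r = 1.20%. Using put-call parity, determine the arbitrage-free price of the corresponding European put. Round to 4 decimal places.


Put-call parity: C - P = S_0 * exp(-qT) - K * exp(-rT).
S_0 * exp(-qT) = 10.1400 * 1.00000000 = 10.14000000
K * exp(-rT) = 9.4700 * 0.98216103 = 9.30106498
P = C - S*exp(-qT) + K*exp(-rT)
P = 2.4196 - 10.14000000 + 9.30106498 = 1.5807

Answer: Put price = 1.5807


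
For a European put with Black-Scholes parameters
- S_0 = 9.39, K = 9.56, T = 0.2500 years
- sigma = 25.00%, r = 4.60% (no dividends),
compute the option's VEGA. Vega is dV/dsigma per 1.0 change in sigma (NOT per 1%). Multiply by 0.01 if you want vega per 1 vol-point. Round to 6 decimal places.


Answer: Vega = 1.872922

Derivation:
d1 = 0.0109605293; d2 = -0.1140394707
phi(d1) = 0.3989183180; exp(-qT) = 1.0000000000; exp(-rT) = 0.9885658722
Vega = S * exp(-qT) * phi(d1) * sqrt(T) = 9.3900 * 1.0000000000 * 0.3989183180 * 0.5000000000 = 1.872922


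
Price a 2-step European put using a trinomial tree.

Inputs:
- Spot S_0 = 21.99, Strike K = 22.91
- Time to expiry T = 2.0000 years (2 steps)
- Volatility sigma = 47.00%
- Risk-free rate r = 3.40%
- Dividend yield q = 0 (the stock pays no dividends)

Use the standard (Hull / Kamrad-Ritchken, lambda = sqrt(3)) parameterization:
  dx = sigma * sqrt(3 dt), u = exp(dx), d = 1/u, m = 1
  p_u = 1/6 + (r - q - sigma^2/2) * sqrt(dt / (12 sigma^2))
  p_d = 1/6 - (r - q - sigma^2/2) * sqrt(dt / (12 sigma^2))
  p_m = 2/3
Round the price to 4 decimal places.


dt = T/N = 1.000000; dx = sigma*sqrt(3*dt) = 0.814064
u = exp(dx) = 2.257062; d = 1/u = 0.443054
p_u = 0.119711, p_m = 0.666667, p_d = 0.213622
Discount per step: exp(-r*dt) = 0.966572
Stock lattice S(k, j) with j the centered position index:
  k=0: S(0,+0) = 21.9900
  k=1: S(1,-1) = 9.7428; S(1,+0) = 21.9900; S(1,+1) = 49.6328
  k=2: S(2,-2) = 4.3166; S(2,-1) = 9.7428; S(2,+0) = 21.9900; S(2,+1) = 49.6328; S(2,+2) = 112.0243
Terminal payoffs V(N, j) = max(K - S_T, 0):
  V(2,-2) = 18.593435; V(2,-1) = 13.167245; V(2,+0) = 0.920000; V(2,+1) = 0.000000; V(2,+2) = 0.000000
Backward induction: V(k, j) = exp(-r*dt) * [p_u * V(k+1, j+1) + p_m * V(k+1, j) + p_d * V(k+1, j-1)]
  V(1,-1) = exp(-r*dt) * [p_u*0.920000 + p_m*13.167245 + p_d*18.593435] = 12.430373
  V(1,+0) = exp(-r*dt) * [p_u*0.000000 + p_m*0.920000 + p_d*13.167245] = 3.311621
  V(1,+1) = exp(-r*dt) * [p_u*0.000000 + p_m*0.000000 + p_d*0.920000] = 0.189963
  V(0,+0) = exp(-r*dt) * [p_u*0.189963 + p_m*3.311621 + p_d*12.430373] = 4.722567

Answer: Price = V(0,0) = 4.7226


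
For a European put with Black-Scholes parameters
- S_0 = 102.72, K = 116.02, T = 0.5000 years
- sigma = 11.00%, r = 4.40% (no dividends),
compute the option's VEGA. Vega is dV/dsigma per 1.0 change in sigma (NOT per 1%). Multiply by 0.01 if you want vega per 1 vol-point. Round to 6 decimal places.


d1 = -1.2436176244; d2 = -1.3213993703
phi(d1) = 0.1841083325; exp(-qT) = 1.0000000000; exp(-rT) = 0.9782402351
Vega = S * exp(-qT) * phi(d1) * sqrt(T) = 102.7200 * 1.0000000000 * 0.1841083325 * 0.7071067812 = 13.372526

Answer: Vega = 13.372526


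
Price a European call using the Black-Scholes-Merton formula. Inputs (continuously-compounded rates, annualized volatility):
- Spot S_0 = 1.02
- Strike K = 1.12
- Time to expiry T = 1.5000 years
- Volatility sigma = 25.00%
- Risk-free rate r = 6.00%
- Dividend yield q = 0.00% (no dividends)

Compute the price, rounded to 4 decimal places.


d1 = (ln(S/K) + (r - q + 0.5*sigma^2) * T) / (sigma * sqrt(T)) = 0.14157705
d2 = d1 - sigma * sqrt(T) = -0.16460917
exp(-rT) = 0.91393119; exp(-qT) = 1.00000000
C = S_0 * exp(-qT) * N(d1) - K * exp(-rT) * N(d2)
N(d1) = 0.55629295; N(d2) = 0.43462581
C = 1.0200 * 1.00000000 * 0.55629295 - 1.1200 * 0.91393119 * 0.43462581 = 0.1225

Answer: Price = 0.1225


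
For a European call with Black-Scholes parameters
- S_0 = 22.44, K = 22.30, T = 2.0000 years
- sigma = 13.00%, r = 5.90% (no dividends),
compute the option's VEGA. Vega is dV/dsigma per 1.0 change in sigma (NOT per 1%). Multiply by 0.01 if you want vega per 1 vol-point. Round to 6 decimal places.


Answer: Vega = 9.428352

Derivation:
d1 = 0.7678004878; d2 = 0.5839527247
phi(d1) = 0.2970967821; exp(-qT) = 1.0000000000; exp(-rT) = 0.8886960526
Vega = S * exp(-qT) * phi(d1) * sqrt(T) = 22.4400 * 1.0000000000 * 0.2970967821 * 1.4142135624 = 9.428352


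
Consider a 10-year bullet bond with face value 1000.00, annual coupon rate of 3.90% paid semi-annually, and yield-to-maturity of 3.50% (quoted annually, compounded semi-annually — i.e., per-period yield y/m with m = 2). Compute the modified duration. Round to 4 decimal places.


Coupon per period c = face * coupon_rate / m = 19.500000
Periods per year m = 2; per-period yield y/m = 0.017500
Number of cashflows N = 20
Cashflows (t years, CF_t, discount factor 1/(1+y/m)^(m*t), PV):
  t = 0.5000: CF_t = 19.500000, DF = 0.982801, PV = 19.164619
  t = 1.0000: CF_t = 19.500000, DF = 0.965898, PV = 18.835007
  t = 1.5000: CF_t = 19.500000, DF = 0.949285, PV = 18.511063
  t = 2.0000: CF_t = 19.500000, DF = 0.932959, PV = 18.192691
  t = 2.5000: CF_t = 19.500000, DF = 0.916913, PV = 17.879794
  t = 3.0000: CF_t = 19.500000, DF = 0.901143, PV = 17.572280
  t = 3.5000: CF_t = 19.500000, DF = 0.885644, PV = 17.270054
  t = 4.0000: CF_t = 19.500000, DF = 0.870412, PV = 16.973026
  t = 4.5000: CF_t = 19.500000, DF = 0.855441, PV = 16.681106
  t = 5.0000: CF_t = 19.500000, DF = 0.840729, PV = 16.394208
  t = 5.5000: CF_t = 19.500000, DF = 0.826269, PV = 16.112243
  t = 6.0000: CF_t = 19.500000, DF = 0.812058, PV = 15.835129
  t = 6.5000: CF_t = 19.500000, DF = 0.798091, PV = 15.562780
  t = 7.0000: CF_t = 19.500000, DF = 0.784365, PV = 15.295115
  t = 7.5000: CF_t = 19.500000, DF = 0.770875, PV = 15.032055
  t = 8.0000: CF_t = 19.500000, DF = 0.757616, PV = 14.773518
  t = 8.5000: CF_t = 19.500000, DF = 0.744586, PV = 14.519428
  t = 9.0000: CF_t = 19.500000, DF = 0.731780, PV = 14.269708
  t = 9.5000: CF_t = 19.500000, DF = 0.719194, PV = 14.024283
  t = 10.0000: CF_t = 1019.500000, DF = 0.706825, PV = 720.607656
Price P = sum_t PV_t = 1033.505763
First compute Macaulay numerator sum_t t * PV_t:
  t * PV_t at t = 0.5000: 9.582310
  t * PV_t at t = 1.0000: 18.835007
  t * PV_t at t = 1.5000: 27.766594
  t * PV_t at t = 2.0000: 36.385382
  t * PV_t at t = 2.5000: 44.699486
  t * PV_t at t = 3.0000: 52.716839
  t * PV_t at t = 3.5000: 60.445188
  t * PV_t at t = 4.0000: 67.892103
  t * PV_t at t = 4.5000: 75.064978
  t * PV_t at t = 5.0000: 81.971038
  t * PV_t at t = 5.5000: 88.617339
  t * PV_t at t = 6.0000: 95.010772
  t * PV_t at t = 6.5000: 101.158070
  t * PV_t at t = 7.0000: 107.065808
  t * PV_t at t = 7.5000: 112.740409
  t * PV_t at t = 8.0000: 118.188144
  t * PV_t at t = 8.5000: 123.415138
  t * PV_t at t = 9.0000: 128.427373
  t * PV_t at t = 9.5000: 133.230690
  t * PV_t at t = 10.0000: 7206.076564
Macaulay duration D = 8689.289231 / 1033.505763 = 8.407587
Modified duration = D / (1 + y/m) = 8.407587 / (1 + 0.017500) = 8.262984

Answer: Modified duration = 8.2630
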